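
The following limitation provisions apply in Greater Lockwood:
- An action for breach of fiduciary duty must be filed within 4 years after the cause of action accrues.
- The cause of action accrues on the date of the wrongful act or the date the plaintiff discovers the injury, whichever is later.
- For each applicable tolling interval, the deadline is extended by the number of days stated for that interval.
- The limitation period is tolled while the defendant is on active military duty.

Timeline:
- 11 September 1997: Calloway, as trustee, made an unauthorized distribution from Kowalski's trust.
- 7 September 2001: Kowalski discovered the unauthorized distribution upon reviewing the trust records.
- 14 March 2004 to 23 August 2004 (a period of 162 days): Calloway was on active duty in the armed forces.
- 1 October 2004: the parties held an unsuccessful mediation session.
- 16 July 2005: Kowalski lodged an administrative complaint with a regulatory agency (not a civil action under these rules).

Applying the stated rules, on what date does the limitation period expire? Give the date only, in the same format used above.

16 February 2006

Taking the later of the act (11 September 1997) and discovery (7 September 2001), the claim accrued on 7 September 2001.
The untolled deadline — 4 years after 7 September 2001 — is 7 September 2005.
The period was tolled for 162 days by the defendant's active military service (14 March 2004 to 23 August 2004), pushing the deadline to 16 February 2006.
The other events in the timeline have no effect on the limitation period under the stated rules.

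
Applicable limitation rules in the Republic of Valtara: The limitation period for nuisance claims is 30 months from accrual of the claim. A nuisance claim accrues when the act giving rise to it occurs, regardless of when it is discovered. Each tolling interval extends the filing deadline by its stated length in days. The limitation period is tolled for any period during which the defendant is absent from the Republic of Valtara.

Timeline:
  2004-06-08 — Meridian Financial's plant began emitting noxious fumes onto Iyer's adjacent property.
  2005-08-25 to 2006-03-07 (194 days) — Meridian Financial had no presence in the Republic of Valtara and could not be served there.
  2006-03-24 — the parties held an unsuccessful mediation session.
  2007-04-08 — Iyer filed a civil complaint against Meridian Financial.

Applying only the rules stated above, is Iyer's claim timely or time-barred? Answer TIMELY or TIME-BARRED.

TIMELY

The claim accrued on 2004-06-08, the date of the act.
30 months from 2004-06-08 is 2006-12-08.
The defendant's absence from the jurisdiction from 2005-08-25 to 2006-03-07 tolled the period for 194 days, extending the deadline to 2007-06-20.
The other events in the timeline have no effect on the limitation period under the stated rules.
Iyer filed on 2007-04-08, before the 2007-06-20 deadline, so the action is timely.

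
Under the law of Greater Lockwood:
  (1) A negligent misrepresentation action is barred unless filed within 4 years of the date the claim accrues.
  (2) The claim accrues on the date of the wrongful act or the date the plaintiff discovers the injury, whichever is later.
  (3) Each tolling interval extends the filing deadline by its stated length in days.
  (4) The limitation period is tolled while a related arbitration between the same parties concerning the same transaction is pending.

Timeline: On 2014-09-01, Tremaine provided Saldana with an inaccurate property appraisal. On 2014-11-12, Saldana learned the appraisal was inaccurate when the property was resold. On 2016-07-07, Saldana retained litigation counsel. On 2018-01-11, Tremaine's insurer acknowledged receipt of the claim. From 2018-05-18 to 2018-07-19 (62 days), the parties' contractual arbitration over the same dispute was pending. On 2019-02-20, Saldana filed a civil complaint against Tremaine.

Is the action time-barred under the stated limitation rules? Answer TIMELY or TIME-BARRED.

TIME-BARRED

Because discovery on 2014-11-12 post-dates the 2014-09-01 act, accrual under the later-of rule falls on 2014-11-12.
The untolled deadline — 4 years after 2014-11-12 — is 2018-11-12.
Because the pending related arbitration ran from 2018-05-18 to 2018-07-19, the deadline is extended by 62 days to 2019-01-13.
None of the other events listed affects the running of the period under the stated rules.
Saldana filed on 2019-02-20, after the 2019-01-13 deadline, so the action is time-barred.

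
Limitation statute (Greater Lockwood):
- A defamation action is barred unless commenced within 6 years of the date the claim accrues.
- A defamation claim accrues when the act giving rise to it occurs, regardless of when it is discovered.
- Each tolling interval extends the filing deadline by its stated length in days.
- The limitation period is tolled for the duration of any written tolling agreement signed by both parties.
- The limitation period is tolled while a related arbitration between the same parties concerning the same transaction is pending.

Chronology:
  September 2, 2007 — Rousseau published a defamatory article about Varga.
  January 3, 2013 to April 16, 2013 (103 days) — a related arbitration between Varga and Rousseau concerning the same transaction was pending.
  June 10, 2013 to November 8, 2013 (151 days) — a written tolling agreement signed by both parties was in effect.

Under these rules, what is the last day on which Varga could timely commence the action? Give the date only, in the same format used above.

May 14, 2014

The claim accrued on September 2, 2007, the date of the act.
The untolled deadline — 6 years after September 2, 2007 — is September 2, 2013.
The pending related arbitration from January 3, 2013 to April 16, 2013 tolled the period for 103 days, extending the deadline to December 14, 2013.
The period was tolled for 151 days by the written tolling agreement (June 10, 2013 to November 8, 2013), pushing the deadline to May 14, 2014.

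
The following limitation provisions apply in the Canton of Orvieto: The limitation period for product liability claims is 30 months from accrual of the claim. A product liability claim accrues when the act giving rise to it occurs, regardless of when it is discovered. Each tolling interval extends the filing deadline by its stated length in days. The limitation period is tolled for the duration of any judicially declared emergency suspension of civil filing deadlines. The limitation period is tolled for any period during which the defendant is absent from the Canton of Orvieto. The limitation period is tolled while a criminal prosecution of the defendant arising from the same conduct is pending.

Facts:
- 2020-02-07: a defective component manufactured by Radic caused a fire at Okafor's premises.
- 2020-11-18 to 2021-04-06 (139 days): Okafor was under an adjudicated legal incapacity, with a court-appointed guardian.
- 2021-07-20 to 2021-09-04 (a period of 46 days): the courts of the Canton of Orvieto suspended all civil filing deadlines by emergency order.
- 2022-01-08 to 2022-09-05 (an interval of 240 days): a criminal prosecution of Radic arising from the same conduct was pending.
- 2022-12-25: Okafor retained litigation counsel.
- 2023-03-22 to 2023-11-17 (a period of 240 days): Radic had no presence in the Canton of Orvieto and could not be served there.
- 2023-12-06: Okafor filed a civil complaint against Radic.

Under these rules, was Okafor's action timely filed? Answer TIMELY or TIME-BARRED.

TIMELY

The claim accrued on 2020-02-07, when the wrongful act occurred.
Adding the 30 months base period to 2020-02-07 gives a deadline of 2022-08-07, before any tolling.
Because the emergency suspension of filing deadlines ran from 2021-07-20 to 2021-09-04, the deadline is extended by 46 days to 2022-09-22.
The period was tolled for 240 days by the pending criminal prosecution (2022-01-08 to 2022-09-05), pushing the deadline to 2023-05-20.
Because the defendant's absence from the jurisdiction ran from 2023-03-22 to 2023-11-17, the deadline is extended by 240 days to 2024-01-15.
The plaintiff's legal incapacity from 2020-11-18 to 2021-04-06 does not toll the period, because no stated rule makes the plaintiff's incapacity a tolling event.
The other events in the timeline have no effect on the limitation period under the stated rules.
Okafor filed on 2023-12-06, before the 2024-01-15 deadline, so the action is timely.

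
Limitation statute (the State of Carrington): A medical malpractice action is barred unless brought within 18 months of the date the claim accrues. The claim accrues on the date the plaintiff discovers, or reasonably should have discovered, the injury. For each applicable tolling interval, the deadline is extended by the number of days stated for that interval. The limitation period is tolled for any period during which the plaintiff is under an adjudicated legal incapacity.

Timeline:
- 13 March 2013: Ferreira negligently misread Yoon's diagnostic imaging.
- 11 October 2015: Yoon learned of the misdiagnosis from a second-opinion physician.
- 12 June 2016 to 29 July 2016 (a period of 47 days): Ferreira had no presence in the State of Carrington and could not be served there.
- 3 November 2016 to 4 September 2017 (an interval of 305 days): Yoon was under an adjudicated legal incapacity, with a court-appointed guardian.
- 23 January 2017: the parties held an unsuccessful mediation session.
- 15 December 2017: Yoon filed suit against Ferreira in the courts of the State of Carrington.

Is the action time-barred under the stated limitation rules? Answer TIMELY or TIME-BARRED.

Accrual is tied to discovery, so the period began on 11 October 2015 rather than on 13 March 2013 when the act occurred.
18 months from 11 October 2015 is 11 April 2017.
The period was tolled for 305 days by the plaintiff's legal incapacity (3 November 2016 to 4 September 2017), pushing the deadline to 10 February 2018.
No stated provision tolls the period for the defendant's absence, so the interval from 12 June 2016 to 29 July 2016 has no effect on the deadline.
Nothing else in the chronology tolls or restarts the period.
Yoon filed on 15 December 2017, before the 10 February 2018 deadline, so the action is timely.

TIMELY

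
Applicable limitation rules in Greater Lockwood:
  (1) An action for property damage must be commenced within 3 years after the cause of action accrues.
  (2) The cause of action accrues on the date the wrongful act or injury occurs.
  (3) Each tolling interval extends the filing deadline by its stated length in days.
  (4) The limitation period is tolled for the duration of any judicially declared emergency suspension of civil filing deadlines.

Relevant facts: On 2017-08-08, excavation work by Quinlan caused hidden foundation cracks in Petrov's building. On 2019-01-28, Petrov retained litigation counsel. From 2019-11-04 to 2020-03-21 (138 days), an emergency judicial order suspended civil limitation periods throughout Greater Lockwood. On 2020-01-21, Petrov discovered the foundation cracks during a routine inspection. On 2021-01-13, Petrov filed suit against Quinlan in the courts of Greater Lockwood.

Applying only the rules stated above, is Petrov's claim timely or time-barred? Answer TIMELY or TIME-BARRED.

TIME-BARRED

The claim accrued on 2017-08-08, when the wrongful act occurred; under the stated occurrence rule the 2020-01-21 discovery does not delay accrual.
Adding the 3 years base period to 2017-08-08 gives a deadline of 2020-08-08, before any tolling.
The period was tolled for 138 days by the emergency suspension of filing deadlines (2019-11-04 to 2020-03-21), pushing the deadline to 2020-12-24.
Nothing else in the chronology tolls or restarts the period.
Filing on 2021-01-13 missed the 2020-12-24 deadline — the action is time-barred.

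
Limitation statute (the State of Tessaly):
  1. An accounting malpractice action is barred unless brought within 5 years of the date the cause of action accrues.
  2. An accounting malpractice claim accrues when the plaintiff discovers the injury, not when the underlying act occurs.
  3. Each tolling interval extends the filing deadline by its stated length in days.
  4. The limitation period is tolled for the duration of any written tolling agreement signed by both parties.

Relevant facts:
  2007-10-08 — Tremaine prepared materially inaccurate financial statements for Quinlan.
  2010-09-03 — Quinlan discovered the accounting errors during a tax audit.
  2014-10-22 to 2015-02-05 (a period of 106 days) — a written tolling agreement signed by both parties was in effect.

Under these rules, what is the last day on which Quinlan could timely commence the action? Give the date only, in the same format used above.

2015-12-18

Accrual is tied to discovery, so the period began on 2010-09-03 rather than on 2007-10-08 when the act occurred.
The untolled deadline — 5 years after 2010-09-03 — is 2015-09-03.
The written tolling agreement from 2014-10-22 to 2015-02-05 tolled the period for 106 days, extending the deadline to 2015-12-18.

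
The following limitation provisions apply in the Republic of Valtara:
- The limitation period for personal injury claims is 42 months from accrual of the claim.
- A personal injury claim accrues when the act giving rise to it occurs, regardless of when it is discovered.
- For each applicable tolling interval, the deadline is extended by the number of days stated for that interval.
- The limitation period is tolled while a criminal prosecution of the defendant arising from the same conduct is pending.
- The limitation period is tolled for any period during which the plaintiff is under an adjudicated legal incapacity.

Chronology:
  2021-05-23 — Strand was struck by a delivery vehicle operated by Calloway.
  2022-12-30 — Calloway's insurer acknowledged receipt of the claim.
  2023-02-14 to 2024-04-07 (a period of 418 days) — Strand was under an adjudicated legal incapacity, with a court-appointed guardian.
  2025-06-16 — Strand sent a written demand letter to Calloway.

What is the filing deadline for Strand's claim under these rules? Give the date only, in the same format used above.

The limitation period began to run on 2021-05-23.
42 months from 2021-05-23 is 2024-11-23.
Because the plaintiff's legal incapacity ran from 2023-02-14 to 2024-04-07, the deadline is extended by 418 days to 2026-01-15.
None of the other events listed affects the running of the period under the stated rules.

2026-01-15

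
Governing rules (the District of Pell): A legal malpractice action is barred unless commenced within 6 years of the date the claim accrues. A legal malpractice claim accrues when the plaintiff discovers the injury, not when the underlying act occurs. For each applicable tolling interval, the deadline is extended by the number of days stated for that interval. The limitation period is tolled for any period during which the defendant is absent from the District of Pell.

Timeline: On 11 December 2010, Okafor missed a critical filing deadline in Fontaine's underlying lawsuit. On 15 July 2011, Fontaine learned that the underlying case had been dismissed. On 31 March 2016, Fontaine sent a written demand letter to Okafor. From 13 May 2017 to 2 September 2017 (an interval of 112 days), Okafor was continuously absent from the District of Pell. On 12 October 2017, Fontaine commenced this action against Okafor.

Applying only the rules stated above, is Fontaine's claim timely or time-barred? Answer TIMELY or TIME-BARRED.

Under the discovery rule, the claim accrued on 15 July 2011, when Fontaine discovered the injury — not on the 11 December 2010 date of the underlying act.
Adding the 6 years base period to 15 July 2011 gives a deadline of 15 July 2017, before any tolling.
Because the defendant's absence from the jurisdiction ran from 13 May 2017 to 2 September 2017, the deadline is extended by 112 days to 4 November 2017.
The other events in the timeline have no effect on the limitation period under the stated rules.
The 12 October 2017 filing precedes the 4 November 2017 deadline; the claim is timely.

TIMELY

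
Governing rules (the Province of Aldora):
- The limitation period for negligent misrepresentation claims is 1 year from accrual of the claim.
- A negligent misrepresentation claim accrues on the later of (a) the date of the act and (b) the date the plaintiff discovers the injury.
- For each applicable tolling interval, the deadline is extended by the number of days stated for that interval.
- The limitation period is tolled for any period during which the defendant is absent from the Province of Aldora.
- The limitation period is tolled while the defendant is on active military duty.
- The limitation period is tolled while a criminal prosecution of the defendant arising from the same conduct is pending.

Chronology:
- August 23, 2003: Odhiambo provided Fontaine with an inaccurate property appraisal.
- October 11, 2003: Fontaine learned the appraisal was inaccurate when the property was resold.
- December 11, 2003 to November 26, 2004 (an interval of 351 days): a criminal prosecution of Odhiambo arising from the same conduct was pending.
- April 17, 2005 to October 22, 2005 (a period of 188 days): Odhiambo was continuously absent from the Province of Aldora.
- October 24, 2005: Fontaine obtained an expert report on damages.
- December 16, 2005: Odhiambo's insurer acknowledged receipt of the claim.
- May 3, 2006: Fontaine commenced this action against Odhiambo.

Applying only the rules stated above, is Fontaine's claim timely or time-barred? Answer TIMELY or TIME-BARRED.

TIME-BARRED

Because discovery on October 11, 2003 post-dates the August 23, 2003 act, accrual under the later-of rule falls on October 11, 2003.
1 year from October 11, 2003 is October 11, 2004.
Because the pending criminal prosecution ran from December 11, 2003 to November 26, 2004, the deadline is extended by 351 days to September 27, 2005.
The defendant's absence from the jurisdiction from April 17, 2005 to October 22, 2005 tolled the period for 188 days, extending the deadline to April 3, 2006.
Nothing else in the chronology tolls or restarts the period.
Fontaine filed on May 3, 2006, after the April 3, 2006 deadline, so the action is time-barred.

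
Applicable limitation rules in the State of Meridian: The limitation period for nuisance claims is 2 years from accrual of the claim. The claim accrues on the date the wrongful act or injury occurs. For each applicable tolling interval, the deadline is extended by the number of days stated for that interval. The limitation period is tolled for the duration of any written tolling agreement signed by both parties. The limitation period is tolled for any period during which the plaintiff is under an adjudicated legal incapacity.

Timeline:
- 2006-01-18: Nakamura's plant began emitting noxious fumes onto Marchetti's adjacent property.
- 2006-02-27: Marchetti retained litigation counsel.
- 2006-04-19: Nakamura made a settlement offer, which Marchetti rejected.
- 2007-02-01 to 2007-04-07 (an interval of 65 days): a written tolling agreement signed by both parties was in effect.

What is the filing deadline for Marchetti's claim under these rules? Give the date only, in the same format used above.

The limitation period began to run on 2006-01-18.
2 years from 2006-01-18 is 2008-01-18.
The written tolling agreement from 2007-02-01 to 2007-04-07 tolled the period for 65 days, extending the deadline to 2008-03-23.
None of the other events listed affects the running of the period under the stated rules.

2008-03-23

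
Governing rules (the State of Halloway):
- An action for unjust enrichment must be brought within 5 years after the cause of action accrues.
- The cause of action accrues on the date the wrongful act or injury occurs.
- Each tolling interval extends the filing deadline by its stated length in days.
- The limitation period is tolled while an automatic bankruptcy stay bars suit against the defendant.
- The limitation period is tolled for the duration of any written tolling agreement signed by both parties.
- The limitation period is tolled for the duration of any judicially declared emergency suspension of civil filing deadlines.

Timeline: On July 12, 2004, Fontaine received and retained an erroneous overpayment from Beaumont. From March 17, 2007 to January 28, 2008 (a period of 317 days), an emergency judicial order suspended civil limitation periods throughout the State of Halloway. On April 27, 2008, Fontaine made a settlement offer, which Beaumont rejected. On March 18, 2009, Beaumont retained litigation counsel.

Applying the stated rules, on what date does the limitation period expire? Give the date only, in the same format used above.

The limitation period began to run on July 12, 2004.
The untolled deadline — 5 years after July 12, 2004 — is July 12, 2009.
The emergency suspension of filing deadlines from March 17, 2007 to January 28, 2008 tolled the period for 317 days, extending the deadline to May 25, 2010.
Nothing else in the chronology tolls or restarts the period.

May 25, 2010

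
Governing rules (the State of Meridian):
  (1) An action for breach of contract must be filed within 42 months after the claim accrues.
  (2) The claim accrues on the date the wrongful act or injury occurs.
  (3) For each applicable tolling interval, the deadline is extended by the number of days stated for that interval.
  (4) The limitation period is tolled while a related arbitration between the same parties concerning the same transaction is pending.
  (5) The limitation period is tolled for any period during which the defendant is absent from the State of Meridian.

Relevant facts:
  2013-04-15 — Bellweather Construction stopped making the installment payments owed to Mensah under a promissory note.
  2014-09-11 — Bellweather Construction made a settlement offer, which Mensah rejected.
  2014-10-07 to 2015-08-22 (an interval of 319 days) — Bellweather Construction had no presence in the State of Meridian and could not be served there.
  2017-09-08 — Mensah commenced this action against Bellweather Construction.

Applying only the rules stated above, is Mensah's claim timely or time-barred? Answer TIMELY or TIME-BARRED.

TIME-BARRED

The limitation period began to run on 2013-04-15.
42 months from 2013-04-15 is 2016-10-15.
Because the defendant's absence from the jurisdiction ran from 2014-10-07 to 2015-08-22, the deadline is extended by 319 days to 2017-08-30.
The other events in the timeline have no effect on the limitation period under the stated rules.
The 2017-09-08 filing falls after the 2017-08-30 deadline; the claim is time-barred.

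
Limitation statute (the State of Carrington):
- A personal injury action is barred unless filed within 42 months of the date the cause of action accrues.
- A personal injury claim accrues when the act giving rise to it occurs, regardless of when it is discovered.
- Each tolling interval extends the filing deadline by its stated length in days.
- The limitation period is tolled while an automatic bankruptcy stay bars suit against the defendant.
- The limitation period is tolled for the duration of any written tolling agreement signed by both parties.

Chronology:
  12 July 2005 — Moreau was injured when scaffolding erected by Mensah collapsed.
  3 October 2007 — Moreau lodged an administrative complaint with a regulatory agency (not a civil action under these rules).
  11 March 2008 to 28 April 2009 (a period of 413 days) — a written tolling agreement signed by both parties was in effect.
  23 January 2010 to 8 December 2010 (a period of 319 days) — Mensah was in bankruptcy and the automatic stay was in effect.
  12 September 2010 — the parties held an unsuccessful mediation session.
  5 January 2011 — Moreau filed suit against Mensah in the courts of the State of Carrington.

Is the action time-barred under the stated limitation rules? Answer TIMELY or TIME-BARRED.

TIMELY

The limitation period began to run on 12 July 2005.
Adding the 42 months base period to 12 July 2005 gives a deadline of 12 January 2009, before any tolling.
The written tolling agreement from 11 March 2008 to 28 April 2009 tolled the period for 413 days, extending the deadline to 1 March 2010.
Because the automatic bankruptcy stay ran from 23 January 2010 to 8 December 2010, the deadline is extended by 319 days to 14 January 2011.
Nothing else in the chronology tolls or restarts the period.
The 5 January 2011 filing precedes the 14 January 2011 deadline; the claim is timely.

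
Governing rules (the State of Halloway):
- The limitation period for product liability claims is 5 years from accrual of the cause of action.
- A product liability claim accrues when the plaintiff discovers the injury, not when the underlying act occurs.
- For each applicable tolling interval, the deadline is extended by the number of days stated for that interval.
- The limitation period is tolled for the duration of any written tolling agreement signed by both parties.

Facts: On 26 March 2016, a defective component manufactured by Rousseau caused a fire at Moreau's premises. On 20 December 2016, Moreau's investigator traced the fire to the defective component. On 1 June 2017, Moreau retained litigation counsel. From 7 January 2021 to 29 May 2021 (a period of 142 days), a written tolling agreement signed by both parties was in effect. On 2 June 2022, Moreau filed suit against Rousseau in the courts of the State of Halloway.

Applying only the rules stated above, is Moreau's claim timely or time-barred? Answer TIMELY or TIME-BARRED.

Under the discovery rule, the claim accrued on 20 December 2016, when Moreau discovered the injury — not on the 26 March 2016 date of the underlying act.
Adding the 5 years base period to 20 December 2016 gives a deadline of 20 December 2021, before any tolling.
The period was tolled for 142 days by the written tolling agreement (7 January 2021 to 29 May 2021), pushing the deadline to 11 May 2022.
None of the other events listed affects the running of the period under the stated rules.
The 2 June 2022 filing falls after the 11 May 2022 deadline; the claim is time-barred.

TIME-BARRED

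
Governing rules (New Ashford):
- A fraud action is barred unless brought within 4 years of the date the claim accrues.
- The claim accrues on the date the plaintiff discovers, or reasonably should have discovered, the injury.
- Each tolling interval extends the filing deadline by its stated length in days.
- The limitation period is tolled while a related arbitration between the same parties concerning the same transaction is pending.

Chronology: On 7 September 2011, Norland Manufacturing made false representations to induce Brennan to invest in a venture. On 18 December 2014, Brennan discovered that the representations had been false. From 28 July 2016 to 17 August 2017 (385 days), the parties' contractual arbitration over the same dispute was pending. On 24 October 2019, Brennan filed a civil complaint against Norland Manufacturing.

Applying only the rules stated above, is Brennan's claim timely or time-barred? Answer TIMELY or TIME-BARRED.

TIMELY

Accrual is tied to discovery, so the period began on 18 December 2014 rather than on 7 September 2011 when the act occurred.
Adding the 4 years base period to 18 December 2014 gives a deadline of 18 December 2018, before any tolling.
The pending related arbitration from 28 July 2016 to 17 August 2017 tolled the period for 385 days, extending the deadline to 7 January 2020.
Brennan filed on 24 October 2019, before the 7 January 2020 deadline, so the action is timely.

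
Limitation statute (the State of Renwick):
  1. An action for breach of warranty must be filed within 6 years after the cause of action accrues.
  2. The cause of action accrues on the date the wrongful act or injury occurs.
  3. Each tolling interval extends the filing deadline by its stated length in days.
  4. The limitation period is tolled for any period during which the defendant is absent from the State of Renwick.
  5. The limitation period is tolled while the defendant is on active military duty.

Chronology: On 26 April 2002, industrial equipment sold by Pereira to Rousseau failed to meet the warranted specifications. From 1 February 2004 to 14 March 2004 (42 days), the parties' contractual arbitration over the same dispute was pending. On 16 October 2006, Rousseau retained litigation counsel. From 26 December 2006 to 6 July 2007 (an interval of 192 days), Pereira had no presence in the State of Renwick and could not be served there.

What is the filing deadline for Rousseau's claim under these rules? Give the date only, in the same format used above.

The limitation period began to run on 26 April 2002.
The untolled deadline — 6 years after 26 April 2002 — is 26 April 2008.
The defendant's absence from the jurisdiction from 26 December 2006 to 6 July 2007 tolled the period for 192 days, extending the deadline to 4 November 2008.
Although a pending arbitration ran from 1 February 2004 to 14 March 2004, the stated rules do not make that a tolling event, so it is disregarded.
None of the other events listed affects the running of the period under the stated rules.

4 November 2008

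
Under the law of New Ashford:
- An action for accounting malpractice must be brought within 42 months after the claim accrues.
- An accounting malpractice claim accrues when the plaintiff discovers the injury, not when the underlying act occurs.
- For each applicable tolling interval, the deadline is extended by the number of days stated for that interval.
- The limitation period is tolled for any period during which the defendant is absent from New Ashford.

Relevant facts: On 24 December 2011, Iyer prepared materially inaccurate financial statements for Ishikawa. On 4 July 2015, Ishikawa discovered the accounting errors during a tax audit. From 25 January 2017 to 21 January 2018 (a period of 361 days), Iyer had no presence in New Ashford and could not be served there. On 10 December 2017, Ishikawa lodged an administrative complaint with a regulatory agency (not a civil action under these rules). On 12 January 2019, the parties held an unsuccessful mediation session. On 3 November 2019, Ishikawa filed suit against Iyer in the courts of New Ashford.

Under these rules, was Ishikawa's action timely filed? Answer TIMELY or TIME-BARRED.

TIMELY

Accrual is tied to discovery, so the period began on 4 July 2015 rather than on 24 December 2011 when the act occurred.
Adding the 42 months base period to 4 July 2015 gives a deadline of 4 January 2019, before any tolling.
The defendant's absence from the jurisdiction from 25 January 2017 to 21 January 2018 tolled the period for 361 days, extending the deadline to 31 December 2019.
None of the other events listed affects the running of the period under the stated rules.
Filing on 3 November 2019 beat the 31 December 2019 deadline — the action is timely.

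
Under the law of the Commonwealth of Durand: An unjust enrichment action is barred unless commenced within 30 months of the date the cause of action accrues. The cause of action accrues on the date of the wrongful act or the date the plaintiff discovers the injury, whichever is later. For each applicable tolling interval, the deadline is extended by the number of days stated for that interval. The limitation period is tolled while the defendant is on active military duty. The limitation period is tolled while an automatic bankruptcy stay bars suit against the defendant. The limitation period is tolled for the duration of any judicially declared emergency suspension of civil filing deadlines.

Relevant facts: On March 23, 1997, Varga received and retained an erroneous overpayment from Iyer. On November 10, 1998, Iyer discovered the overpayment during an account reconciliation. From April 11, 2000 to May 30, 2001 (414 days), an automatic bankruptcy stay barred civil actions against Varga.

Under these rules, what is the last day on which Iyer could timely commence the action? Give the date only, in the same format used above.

June 28, 2002

The claim accrued on November 10, 1998 — the later of the March 23, 1997 act and the November 10, 1998 discovery.
Adding the 30 months base period to November 10, 1998 gives a deadline of May 10, 2001, before any tolling.
The automatic bankruptcy stay from April 11, 2000 to May 30, 2001 tolled the period for 414 days, extending the deadline to June 28, 2002.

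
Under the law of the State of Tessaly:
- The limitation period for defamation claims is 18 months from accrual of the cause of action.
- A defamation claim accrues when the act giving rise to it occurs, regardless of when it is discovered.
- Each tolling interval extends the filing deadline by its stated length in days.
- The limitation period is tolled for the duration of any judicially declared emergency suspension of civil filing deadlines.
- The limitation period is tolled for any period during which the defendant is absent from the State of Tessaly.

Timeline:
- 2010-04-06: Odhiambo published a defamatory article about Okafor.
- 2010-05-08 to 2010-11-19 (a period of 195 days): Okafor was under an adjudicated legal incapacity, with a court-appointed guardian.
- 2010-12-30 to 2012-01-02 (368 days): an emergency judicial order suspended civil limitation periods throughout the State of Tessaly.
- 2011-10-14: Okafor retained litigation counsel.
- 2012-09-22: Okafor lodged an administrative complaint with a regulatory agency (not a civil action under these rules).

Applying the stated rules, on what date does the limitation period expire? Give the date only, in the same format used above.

The claim accrued on 2010-04-06, when the wrongful act occurred.
Adding the 18 months base period to 2010-04-06 gives a deadline of 2011-10-06, before any tolling.
The period was tolled for 368 days by the emergency suspension of filing deadlines (2010-12-30 to 2012-01-02), pushing the deadline to 2012-10-08.
The plaintiff's legal incapacity from 2010-05-08 to 2010-11-19 does not toll the period, because no stated rule makes the plaintiff's incapacity a tolling event.
None of the other events listed affects the running of the period under the stated rules.

2012-10-08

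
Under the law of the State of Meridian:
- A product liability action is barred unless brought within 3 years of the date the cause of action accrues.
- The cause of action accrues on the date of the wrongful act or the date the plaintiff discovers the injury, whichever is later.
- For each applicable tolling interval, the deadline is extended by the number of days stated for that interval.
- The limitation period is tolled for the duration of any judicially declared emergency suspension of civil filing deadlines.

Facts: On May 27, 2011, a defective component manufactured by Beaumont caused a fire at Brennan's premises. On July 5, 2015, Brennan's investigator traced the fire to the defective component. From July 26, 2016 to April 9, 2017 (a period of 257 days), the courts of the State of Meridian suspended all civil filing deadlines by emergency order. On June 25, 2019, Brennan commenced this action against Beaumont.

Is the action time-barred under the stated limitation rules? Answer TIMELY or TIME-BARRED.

Because discovery on July 5, 2015 post-dates the May 27, 2011 act, accrual under the later-of rule falls on July 5, 2015.
3 years from July 5, 2015 is July 5, 2018.
The period was tolled for 257 days by the emergency suspension of filing deadlines (July 26, 2016 to April 9, 2017), pushing the deadline to March 19, 2019.
Filing on June 25, 2019 missed the March 19, 2019 deadline — the action is time-barred.

TIME-BARRED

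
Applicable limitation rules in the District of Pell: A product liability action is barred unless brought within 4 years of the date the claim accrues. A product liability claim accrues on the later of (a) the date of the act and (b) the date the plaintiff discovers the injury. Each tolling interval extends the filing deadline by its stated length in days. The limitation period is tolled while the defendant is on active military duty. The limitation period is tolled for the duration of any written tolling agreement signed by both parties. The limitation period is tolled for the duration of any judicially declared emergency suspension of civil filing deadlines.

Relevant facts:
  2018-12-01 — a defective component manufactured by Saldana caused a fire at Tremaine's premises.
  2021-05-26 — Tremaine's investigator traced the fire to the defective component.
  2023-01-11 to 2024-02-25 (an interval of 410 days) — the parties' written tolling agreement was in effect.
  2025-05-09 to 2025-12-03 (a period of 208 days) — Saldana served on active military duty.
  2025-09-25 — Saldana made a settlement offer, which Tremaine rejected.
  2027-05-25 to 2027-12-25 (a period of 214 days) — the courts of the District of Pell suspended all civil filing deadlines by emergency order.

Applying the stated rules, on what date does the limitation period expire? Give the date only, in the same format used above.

Taking the later of the act (2018-12-01) and discovery (2021-05-26), the claim accrued on 2021-05-26.
Adding the 4 years base period to 2021-05-26 gives a deadline of 2025-05-26, before any tolling.
The written tolling agreement from 2023-01-11 to 2024-02-25 tolled the period for 410 days, extending the deadline to 2026-07-10.
Because the defendant's active military service ran from 2025-05-09 to 2025-12-03, the deadline is extended by 208 days to 2027-02-03.
The emergency suspension of filing deadlines starting 2027-05-25 came too late — the period had run on 2027-02-03 — and so does not extend the deadline.
None of the other events listed affects the running of the period under the stated rules.

2027-02-03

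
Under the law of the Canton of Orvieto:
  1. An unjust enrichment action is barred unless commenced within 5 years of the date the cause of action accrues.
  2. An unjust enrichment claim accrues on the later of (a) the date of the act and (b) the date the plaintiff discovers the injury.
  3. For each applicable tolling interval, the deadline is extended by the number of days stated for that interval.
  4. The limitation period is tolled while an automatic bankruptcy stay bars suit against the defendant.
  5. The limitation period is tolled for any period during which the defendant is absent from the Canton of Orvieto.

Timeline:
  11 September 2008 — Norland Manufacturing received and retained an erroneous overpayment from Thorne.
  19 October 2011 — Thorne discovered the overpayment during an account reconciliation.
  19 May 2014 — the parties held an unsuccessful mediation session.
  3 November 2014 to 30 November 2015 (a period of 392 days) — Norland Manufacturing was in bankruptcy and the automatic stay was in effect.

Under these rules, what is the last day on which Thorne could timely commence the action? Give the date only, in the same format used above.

The claim accrued on 19 October 2011 — the later of the 11 September 2008 act and the 19 October 2011 discovery.
Adding the 5 years base period to 19 October 2011 gives a deadline of 19 October 2016, before any tolling.
The automatic bankruptcy stay from 3 November 2014 to 30 November 2015 tolled the period for 392 days, extending the deadline to 15 November 2017.
The other events in the timeline have no effect on the limitation period under the stated rules.

15 November 2017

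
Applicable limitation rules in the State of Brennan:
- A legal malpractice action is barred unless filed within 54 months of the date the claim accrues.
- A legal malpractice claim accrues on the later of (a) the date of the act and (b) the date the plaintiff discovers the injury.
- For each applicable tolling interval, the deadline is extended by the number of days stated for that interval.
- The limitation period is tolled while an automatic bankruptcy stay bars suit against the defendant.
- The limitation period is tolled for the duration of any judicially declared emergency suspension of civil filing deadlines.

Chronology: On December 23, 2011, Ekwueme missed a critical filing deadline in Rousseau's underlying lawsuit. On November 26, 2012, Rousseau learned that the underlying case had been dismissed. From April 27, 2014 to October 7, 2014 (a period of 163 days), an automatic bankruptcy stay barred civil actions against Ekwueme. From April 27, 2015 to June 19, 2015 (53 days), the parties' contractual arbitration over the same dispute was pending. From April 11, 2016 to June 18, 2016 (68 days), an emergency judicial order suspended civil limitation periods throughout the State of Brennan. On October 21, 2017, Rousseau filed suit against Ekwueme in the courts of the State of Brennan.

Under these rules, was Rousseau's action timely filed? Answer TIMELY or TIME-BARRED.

Taking the later of the act (December 23, 2011) and discovery (November 26, 2012), the claim accrued on November 26, 2012.
Adding the 54 months base period to November 26, 2012 gives a deadline of May 26, 2017, before any tolling.
The period was tolled for 163 days by the automatic bankruptcy stay (April 27, 2014 to October 7, 2014), pushing the deadline to November 5, 2017.
The emergency suspension of filing deadlines from April 11, 2016 to June 18, 2016 tolled the period for 68 days, extending the deadline to January 12, 2018.
No stated provision tolls the period for a pending arbitration, so the interval from April 27, 2015 to June 19, 2015 has no effect on the deadline.
Filing on October 21, 2017 beat the January 12, 2018 deadline — the action is timely.

TIMELY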